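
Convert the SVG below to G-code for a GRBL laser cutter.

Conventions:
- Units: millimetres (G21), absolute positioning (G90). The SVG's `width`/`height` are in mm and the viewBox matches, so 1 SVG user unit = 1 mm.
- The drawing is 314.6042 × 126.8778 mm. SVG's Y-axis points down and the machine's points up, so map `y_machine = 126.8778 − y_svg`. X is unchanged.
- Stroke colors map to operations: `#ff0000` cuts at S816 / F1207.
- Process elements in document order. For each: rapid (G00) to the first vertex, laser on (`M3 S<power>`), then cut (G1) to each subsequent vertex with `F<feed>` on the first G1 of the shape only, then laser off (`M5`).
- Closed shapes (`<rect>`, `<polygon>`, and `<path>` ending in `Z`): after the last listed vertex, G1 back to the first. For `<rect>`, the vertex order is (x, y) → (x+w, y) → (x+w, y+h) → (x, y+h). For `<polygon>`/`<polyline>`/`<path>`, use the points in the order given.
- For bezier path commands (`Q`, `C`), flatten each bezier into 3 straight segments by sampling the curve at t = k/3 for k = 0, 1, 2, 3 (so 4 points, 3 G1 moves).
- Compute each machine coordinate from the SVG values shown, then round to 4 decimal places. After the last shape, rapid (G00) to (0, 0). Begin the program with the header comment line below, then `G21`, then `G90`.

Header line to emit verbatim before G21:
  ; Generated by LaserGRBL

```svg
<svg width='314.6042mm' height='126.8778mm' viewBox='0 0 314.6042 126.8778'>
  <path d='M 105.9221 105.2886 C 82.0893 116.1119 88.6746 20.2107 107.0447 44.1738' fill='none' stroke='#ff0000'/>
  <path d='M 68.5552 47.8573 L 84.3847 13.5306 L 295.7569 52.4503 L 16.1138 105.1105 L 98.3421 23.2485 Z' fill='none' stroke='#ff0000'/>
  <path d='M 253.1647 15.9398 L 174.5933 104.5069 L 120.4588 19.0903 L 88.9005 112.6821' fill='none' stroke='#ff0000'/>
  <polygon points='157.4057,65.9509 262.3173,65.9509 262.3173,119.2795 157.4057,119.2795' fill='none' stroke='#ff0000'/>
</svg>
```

; Generated by LaserGRBL
G21
G90
G00 X105.9221 Y21.5892
M3 S816
G1 X91.5385 Y37.9486 F1207
G1 X93.2930 Y75.1045
G1 X107.0447 Y82.7040
M5
G00 X68.5552 Y79.0205
M3 S816
G1 X84.3847 Y113.3472 F1207
G1 X295.7569 Y74.4275
G1 X16.1138 Y21.7673
G1 X98.3421 Y103.6293
G1 X68.5552 Y79.0205
M5
G00 X253.1647 Y110.9380
M3 S816
G1 X174.5933 Y22.3709 F1207
G1 X120.4588 Y107.7875
G1 X88.9005 Y14.1957
M5
G00 X157.4057 Y60.9269
M3 S816
G1 X262.3173 Y60.9269 F1207
G1 X262.3173 Y7.5983
G1 X157.4057 Y7.5983
G1 X157.4057 Y60.9269
M5
G00 X0.0000 Y0.0000

Since the viewBox matches the mm dimensions, user units are millimetres directly. The only transform is the Y-flip y_m = 126.8778 − y_svg.

Shape 1 is a cubic bezier drawn with `<path>`. Its stroke #ff0000 means cut at S816, F1207. After flipping Y the toolpath is (105.9221,21.5892) → (91.5385,37.9486) → (93.2930,75.1045) → (107.0447,82.7040).

Shape 2 is a closed polygon drawn with `<path>`. Its stroke #ff0000 means cut at S816, F1207. After flipping Y the toolpath is (68.5552,79.0205) → (84.3847,113.3472) → (295.7569,74.4275) → (16.1138,21.7673) → (98.3421,103.6293) → (68.5552,79.0205), returning to the start.

Shape 3 is a open polyline drawn with `<path>`. Its stroke #ff0000 means cut at S816, F1207. After flipping Y the toolpath is (253.1647,110.9380) → (174.5933,22.3709) → (120.4588,107.7875) → (88.9005,14.1957).

Shape 4 is a rectangle drawn with `<polygon>`. Its stroke #ff0000 means cut at S816, F1207. After flipping Y the toolpath is (157.4057,60.9269) → (262.3173,60.9269) → (262.3173,7.5983) → (157.4057,7.5983) → (157.4057,60.9269), returning to the start.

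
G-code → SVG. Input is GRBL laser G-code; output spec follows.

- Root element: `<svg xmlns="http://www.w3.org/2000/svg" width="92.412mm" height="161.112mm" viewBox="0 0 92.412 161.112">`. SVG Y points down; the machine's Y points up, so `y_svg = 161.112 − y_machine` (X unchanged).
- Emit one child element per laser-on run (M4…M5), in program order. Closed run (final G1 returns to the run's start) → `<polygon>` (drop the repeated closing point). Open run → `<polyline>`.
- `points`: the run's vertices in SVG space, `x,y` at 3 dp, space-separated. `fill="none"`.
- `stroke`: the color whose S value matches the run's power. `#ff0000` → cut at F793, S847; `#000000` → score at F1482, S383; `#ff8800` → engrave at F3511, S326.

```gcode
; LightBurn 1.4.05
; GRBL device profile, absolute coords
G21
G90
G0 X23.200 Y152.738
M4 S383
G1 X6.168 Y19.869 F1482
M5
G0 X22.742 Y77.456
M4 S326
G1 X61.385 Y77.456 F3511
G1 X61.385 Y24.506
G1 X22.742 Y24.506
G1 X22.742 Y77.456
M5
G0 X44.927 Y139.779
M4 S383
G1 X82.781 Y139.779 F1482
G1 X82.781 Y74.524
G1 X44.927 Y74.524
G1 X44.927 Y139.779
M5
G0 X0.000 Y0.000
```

<svg xmlns="http://www.w3.org/2000/svg" width="92.412mm" height="161.112mm" viewBox="0 0 92.412 161.112">
  <polyline points="23.200,8.374 6.168,141.243" fill="none" stroke="#000000"/>
  <polygon points="22.742,83.656 61.385,83.656 61.385,136.606 22.742,136.606" fill="none" stroke="#ff8800"/>
  <polygon points="44.927,21.333 82.781,21.333 82.781,86.588 44.927,86.588" fill="none" stroke="#000000"/>
</svg>

Machine Y-up, SVG Y-down with viewBox height 161.112, so y_svg = 161.112 − y_machine; X carries over.

Run 1: power S383 maps to stroke `#000000` (score). The run is open, so emit a `<polyline>` with points (Y-flipped): 23.200,8.374 6.168,141.243.

Run 2: S326 ⇒ engrave layer `#ff8800`. The run returns to its start, so emit a `<polygon>` with points (Y-flipped): 22.742,83.656 61.385,83.656 61.385,136.606 22.742,136.606.

Run 3: the run's S383 means `#000000` (score). The run returns to its start, so emit a `<polygon>` with points (Y-flipped): 44.927,21.333 82.781,21.333 82.781,86.588 44.927,86.588.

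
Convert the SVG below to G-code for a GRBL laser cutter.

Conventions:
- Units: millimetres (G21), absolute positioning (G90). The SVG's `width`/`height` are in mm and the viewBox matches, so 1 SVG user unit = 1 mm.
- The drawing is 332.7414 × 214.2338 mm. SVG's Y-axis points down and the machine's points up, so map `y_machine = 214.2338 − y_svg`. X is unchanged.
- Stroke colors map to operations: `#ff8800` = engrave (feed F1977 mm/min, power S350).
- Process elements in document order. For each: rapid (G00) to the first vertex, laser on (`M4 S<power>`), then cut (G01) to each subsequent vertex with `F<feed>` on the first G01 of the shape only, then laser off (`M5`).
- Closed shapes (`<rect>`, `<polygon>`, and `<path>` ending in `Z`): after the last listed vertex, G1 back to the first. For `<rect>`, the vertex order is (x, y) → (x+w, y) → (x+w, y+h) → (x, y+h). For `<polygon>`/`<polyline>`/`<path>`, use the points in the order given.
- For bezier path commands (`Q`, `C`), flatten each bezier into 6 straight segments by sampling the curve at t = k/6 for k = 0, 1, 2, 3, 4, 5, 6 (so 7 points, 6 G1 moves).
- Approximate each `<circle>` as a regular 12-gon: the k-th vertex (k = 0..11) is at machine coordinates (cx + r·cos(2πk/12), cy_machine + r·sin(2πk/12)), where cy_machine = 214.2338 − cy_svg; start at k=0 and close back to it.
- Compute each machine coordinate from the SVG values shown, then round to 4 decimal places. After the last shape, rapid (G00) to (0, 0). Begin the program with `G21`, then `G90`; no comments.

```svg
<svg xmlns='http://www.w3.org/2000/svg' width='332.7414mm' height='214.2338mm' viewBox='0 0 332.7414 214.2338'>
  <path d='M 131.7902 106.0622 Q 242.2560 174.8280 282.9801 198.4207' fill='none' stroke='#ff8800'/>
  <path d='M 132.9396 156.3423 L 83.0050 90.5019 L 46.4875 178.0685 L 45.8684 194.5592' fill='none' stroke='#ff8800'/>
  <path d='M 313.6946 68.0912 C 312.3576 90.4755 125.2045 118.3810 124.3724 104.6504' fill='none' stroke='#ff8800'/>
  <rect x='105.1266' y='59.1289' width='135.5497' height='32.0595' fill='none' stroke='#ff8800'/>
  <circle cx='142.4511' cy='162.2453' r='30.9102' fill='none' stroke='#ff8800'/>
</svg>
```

G21
G90
G00 X131.7902 Y108.1716
M4 S350
G01 X166.6749 Y86.5045 F1977
G01 X197.6850 Y67.3470
G01 X224.8206 Y50.6991
G01 X248.0816 Y36.5608
G01 X267.4681 Y24.9321
G01 X282.9801 Y15.8131
M5
G00 X132.9396 Y57.8915
M4 S350
G01 X83.0050 Y123.7319 F1977
G01 X46.4875 Y36.1653
G01 X45.8684 Y19.6746
M5
G00 X313.6946 Y146.1426
M4 S350
G01 X299.2643 Y134.7087 F1977
G01 X264.2018 Y123.6645
G01 X218.8442 Y114.3199
G01 X173.5286 Y107.9849
G01 X138.5923 Y105.9695
G01 X124.3724 Y109.5834
M5
G00 X105.1266 Y155.1049
M4 S350
G01 X240.6763 Y155.1049 F1977
G01 X240.6763 Y123.0454
G01 X105.1266 Y123.0454
G01 X105.1266 Y155.1049
M5
G00 X173.3613 Y51.9885
M4 S350
G01 X169.2201 Y67.4436 F1977
G01 X157.9062 Y78.7575
G01 X142.4511 Y82.8987
G01 X126.9960 Y78.7575
G01 X115.6821 Y67.4436
G01 X111.5409 Y51.9885
G01 X115.6821 Y36.5334
G01 X126.9960 Y25.2195
G01 X142.4511 Y21.0783
G01 X157.9062 Y25.2195
G01 X169.2201 Y36.5334
G01 X173.3613 Y51.9885
M5
G00 X0.0000 Y0.0000

Since the viewBox matches the mm dimensions, user units are millimetres directly. The only transform is the Y-flip y_m = 214.2338 − y_svg.

Shape 1 is a quadratic bezier drawn with `<path>`. Its stroke #ff8800 means engrave at S350, F1977. After flipping Y the toolpath is (131.7902,108.1716) → (166.6749,86.5045) → (197.6850,67.3470) → (224.8206,50.6991) → (248.0816,36.5608) → (267.4681,24.9321) → (282.9801,15.8131).

Shape 2 is a open polyline drawn with `<path>`. Its stroke #ff8800 means engrave at S350, F1977. After flipping Y the toolpath is (132.9396,57.8915) → (83.0050,123.7319) → (46.4875,36.1653) → (45.8684,19.6746).

Shape 3 is a cubic bezier drawn with `<path>`. Its stroke #ff8800 means engrave at S350, F1977. After flipping Y the toolpath is (313.6946,146.1426) → (299.2643,134.7087) → (264.2018,123.6645) → (218.8442,114.3199) → (173.5286,107.9849) → (138.5923,105.9695) → (124.3724,109.5834).

Shape 4 is a rectangle drawn with `<rect>`. Its stroke #ff8800 means engrave at S350, F1977. After flipping Y the toolpath is (105.1266,155.1049) → (240.6763,155.1049) → (240.6763,123.0454) → (105.1266,123.0454) → (105.1266,155.1049), returning to the start.

Shape 5 is a circle drawn with `<circle>`. Its stroke #ff8800 means engrave at S350, F1977. After flipping Y the toolpath is (173.3613,51.9885) → (169.2201,67.4436) → (157.9062,78.7575) → (142.4511,82.8987) → (126.9960,78.7575) → (115.6821,67.4436) → (111.5409,51.9885) → (115.6821,36.5334) → (126.9960,25.2195) → (142.4511,21.0783) → (157.9062,25.2195) → (169.2201,36.5334) → (173.3613,51.9885), returning to the start.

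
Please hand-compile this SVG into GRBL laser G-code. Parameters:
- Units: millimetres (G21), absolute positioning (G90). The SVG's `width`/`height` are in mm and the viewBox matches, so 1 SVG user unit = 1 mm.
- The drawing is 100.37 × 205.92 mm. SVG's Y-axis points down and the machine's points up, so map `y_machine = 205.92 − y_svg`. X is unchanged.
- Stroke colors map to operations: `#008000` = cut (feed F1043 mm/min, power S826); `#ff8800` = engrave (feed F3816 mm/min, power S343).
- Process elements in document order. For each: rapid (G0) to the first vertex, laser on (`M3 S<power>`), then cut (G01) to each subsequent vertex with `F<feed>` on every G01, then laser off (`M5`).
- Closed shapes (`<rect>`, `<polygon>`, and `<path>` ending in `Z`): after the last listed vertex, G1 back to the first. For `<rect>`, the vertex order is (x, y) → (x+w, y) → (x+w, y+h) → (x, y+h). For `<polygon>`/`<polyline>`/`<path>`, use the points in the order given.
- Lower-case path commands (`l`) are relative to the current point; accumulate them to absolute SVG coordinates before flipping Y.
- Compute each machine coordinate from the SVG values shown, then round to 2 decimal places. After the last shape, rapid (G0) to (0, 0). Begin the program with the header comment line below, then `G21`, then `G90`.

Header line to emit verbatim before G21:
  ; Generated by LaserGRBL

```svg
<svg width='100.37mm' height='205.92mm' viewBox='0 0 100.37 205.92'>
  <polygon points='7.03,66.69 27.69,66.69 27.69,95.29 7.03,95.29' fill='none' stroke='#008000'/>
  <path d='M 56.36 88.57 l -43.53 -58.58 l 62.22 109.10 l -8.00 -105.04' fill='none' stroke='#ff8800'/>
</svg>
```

viewBox `0 0 100.37 205.92` with mm width/height → 1 unit = 1 mm. Flip: y_m = 205.92 − y_svg.

**Shape 1** — `<polygon>` rectangle, stroke `#008000` → cut (S826, F1043). Machine vertices: (7.03,139.23) → (27.69,139.23) → (27.69,110.63) → (7.03,110.63) → (7.03,139.23). Closed: final G1 returns to the first vertex.

**Shape 2** — `<path>` open polyline, stroke `#ff8800` → engrave (S343, F3816). Machine vertices: (56.36,117.35) → (12.83,175.93) → (75.05,66.83) → (67.05,171.87). Open path.

; Generated by LaserGRBL
G21
G90
G0 X7.03 Y139.23
M3 S826
G01 X27.69 Y139.23 F1043
G01 X27.69 Y110.63 F1043
G01 X7.03 Y110.63 F1043
G01 X7.03 Y139.23 F1043
M5
G0 X56.36 Y117.35
M3 S343
G01 X12.83 Y175.93 F3816
G01 X75.05 Y66.83 F3816
G01 X67.05 Y171.87 F3816
M5
G0 X0.00 Y0.00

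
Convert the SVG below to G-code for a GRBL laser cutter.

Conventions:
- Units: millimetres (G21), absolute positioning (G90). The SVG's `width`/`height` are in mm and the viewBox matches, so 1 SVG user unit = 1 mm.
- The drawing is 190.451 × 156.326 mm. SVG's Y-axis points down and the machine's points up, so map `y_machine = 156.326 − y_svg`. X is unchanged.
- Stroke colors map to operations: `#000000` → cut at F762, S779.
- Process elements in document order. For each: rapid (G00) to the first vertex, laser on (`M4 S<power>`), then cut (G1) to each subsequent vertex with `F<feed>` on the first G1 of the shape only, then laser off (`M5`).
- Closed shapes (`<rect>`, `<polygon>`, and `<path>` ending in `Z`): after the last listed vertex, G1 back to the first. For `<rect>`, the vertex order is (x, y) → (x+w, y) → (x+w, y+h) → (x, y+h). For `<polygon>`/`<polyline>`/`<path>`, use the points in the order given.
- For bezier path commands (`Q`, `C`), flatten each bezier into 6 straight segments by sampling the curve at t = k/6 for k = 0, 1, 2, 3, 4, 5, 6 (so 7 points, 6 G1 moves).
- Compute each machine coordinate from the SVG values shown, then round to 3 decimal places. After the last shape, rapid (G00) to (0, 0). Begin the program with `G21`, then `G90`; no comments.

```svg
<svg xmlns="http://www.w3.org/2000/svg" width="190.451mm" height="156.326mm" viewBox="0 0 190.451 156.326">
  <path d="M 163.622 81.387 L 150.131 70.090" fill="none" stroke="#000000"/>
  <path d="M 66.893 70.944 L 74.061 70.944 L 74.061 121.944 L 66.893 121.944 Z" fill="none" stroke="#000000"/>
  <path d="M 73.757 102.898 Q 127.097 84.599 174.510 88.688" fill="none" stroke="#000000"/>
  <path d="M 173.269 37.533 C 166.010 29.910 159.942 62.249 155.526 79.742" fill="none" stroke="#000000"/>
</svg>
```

1 u = 1 mm; y_m = 156.326 − y.

[1] `<path>` line segment, #000000→cut S779 F762: (163.622,74.939) → (150.131,86.236)

[2] `<path>` rectangle, #000000→cut S779 F762: (66.893,85.382) → (74.061,85.382) → (74.061,34.382) → (66.893,34.382) → (66.893,85.382) (closed)

[3] `<path>` quadratic bezier, #000000→cut S779 F762: (73.757,53.428) → (91.372,58.906) → (108.658,63.140) → (125.615,66.130) → (142.243,67.876) → (158.541,68.379) → (174.510,67.638)

[4] `<path>` cubic bezier, #000000→cut S779 F762: (173.269,118.793) → (169.741,119.528) → (166.424,115.125) → (163.331,107.107) → (160.476,96.996) → (157.870,86.314) → (155.526,76.584)

G21
G90
G00 X163.622 Y74.939
M4 S779
G1 X150.131 Y86.236 F762
M5
G00 X66.893 Y85.382
M4 S779
G1 X74.061 Y85.382 F762
G1 X74.061 Y34.382
G1 X66.893 Y34.382
G1 X66.893 Y85.382
M5
G00 X73.757 Y53.428
M4 S779
G1 X91.372 Y58.906 F762
G1 X108.658 Y63.140
G1 X125.615 Y66.130
G1 X142.243 Y67.876
G1 X158.541 Y68.379
G1 X174.510 Y67.638
M5
G00 X173.269 Y118.793
M4 S779
G1 X169.741 Y119.528 F762
G1 X166.424 Y115.125
G1 X163.331 Y107.107
G1 X160.476 Y96.996
G1 X157.870 Y86.314
G1 X155.526 Y76.584
M5
G00 X0.000 Y0.000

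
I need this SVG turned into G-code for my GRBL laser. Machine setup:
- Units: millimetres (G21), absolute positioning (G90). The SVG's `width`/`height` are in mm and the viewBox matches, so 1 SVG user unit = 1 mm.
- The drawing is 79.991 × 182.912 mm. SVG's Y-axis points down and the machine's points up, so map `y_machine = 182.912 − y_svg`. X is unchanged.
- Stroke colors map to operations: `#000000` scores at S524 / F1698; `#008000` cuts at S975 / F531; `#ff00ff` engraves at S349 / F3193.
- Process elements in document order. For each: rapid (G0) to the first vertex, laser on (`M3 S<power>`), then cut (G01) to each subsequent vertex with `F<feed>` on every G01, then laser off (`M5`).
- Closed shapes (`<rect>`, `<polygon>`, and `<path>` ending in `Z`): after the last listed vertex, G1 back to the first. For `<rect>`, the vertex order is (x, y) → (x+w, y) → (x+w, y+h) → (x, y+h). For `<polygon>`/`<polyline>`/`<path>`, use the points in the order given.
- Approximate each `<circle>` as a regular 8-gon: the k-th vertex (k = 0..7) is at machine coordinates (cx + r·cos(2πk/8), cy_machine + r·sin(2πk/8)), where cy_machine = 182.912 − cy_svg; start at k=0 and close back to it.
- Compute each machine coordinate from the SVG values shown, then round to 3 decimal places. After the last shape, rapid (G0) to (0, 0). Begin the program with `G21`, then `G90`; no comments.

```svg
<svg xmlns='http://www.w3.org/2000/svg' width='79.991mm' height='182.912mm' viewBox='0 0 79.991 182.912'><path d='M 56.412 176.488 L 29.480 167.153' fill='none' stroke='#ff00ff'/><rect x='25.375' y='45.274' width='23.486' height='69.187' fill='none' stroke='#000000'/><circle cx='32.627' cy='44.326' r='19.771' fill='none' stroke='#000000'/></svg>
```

G21
G90
G0 X56.412 Y6.424
M3 S349
G01 X29.480 Y15.759 F3193
M5
G0 X25.375 Y137.638
M3 S524
G01 X48.861 Y137.638 F1698
G01 X48.861 Y68.451 F1698
G01 X25.375 Y68.451 F1698
G01 X25.375 Y137.638 F1698
M5
G0 X52.398 Y138.586
M3 S524
G01 X46.607 Y152.566 F1698
G01 X32.627 Y158.357 F1698
G01 X18.647 Y152.566 F1698
G01 X12.856 Y138.586 F1698
G01 X18.647 Y124.606 F1698
G01 X32.627 Y118.815 F1698
G01 X46.607 Y124.606 F1698
G01 X52.398 Y138.586 F1698
M5
G0 X0.000 Y0.000

1 u = 1 mm; y_m = 182.912 − y.

[1] `<path>` line segment, #ff00ff→engrave S349 F3193: (56.412,6.424) → (29.480,15.759)

[2] `<rect>` rectangle, #000000→score S524 F1698: (25.375,137.638) → (48.861,137.638) → (48.861,68.451) → (25.375,68.451) → (25.375,137.638) (closed)

[3] `<circle>` circle, #000000→score S524 F1698: (52.398,138.586) → (46.607,152.566) → (32.627,158.357) → (18.647,152.566) → (12.856,138.586) → (18.647,124.606) → (32.627,118.815) → (46.607,124.606) → (52.398,138.586) (closed)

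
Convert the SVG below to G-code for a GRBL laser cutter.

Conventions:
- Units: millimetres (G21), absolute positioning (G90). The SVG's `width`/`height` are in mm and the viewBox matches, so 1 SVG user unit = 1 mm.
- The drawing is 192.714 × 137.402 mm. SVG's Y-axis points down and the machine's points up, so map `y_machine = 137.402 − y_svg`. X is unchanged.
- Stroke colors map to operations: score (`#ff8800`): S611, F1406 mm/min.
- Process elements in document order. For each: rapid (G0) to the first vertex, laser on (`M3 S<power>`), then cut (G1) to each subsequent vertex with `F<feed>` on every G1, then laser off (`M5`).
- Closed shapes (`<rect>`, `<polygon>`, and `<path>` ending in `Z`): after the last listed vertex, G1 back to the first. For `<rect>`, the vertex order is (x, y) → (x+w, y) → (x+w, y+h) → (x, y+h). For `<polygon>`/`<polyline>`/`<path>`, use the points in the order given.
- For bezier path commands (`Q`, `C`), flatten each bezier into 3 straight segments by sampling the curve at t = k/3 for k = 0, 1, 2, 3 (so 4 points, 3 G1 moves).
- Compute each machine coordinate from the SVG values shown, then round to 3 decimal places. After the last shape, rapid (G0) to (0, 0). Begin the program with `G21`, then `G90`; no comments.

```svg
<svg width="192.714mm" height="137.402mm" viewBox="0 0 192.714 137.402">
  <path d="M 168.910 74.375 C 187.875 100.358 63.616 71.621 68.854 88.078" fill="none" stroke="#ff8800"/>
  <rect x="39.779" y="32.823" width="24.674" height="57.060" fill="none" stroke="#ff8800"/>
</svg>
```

G21
G90
G0 X168.910 Y63.027
M3 S611
G1 X150.234 Y51.583 F1406
G1 X96.681 Y54.417 F1406
G1 X68.854 Y49.324 F1406
M5
G0 X39.779 Y104.579
M3 S611
G1 X64.453 Y104.579 F1406
G1 X64.453 Y47.519 F1406
G1 X39.779 Y47.519 F1406
G1 X39.779 Y104.579 F1406
M5
G0 X0.000 Y0.000

Since the viewBox matches the mm dimensions, user units are millimetres directly. The only transform is the Y-flip y_m = 137.402 − y_svg.

Shape 1 is a cubic bezier drawn with `<path>`. Its stroke #ff8800 means score at S611, F1406. After flipping Y the toolpath is (168.910,63.027) → (150.234,51.583) → (96.681,54.417) → (68.854,49.324).

Shape 2 is a rectangle drawn with `<rect>`. Its stroke #ff8800 means score at S611, F1406. After flipping Y the toolpath is (39.779,104.579) → (64.453,104.579) → (64.453,47.519) → (39.779,47.519) → (39.779,104.579), returning to the start.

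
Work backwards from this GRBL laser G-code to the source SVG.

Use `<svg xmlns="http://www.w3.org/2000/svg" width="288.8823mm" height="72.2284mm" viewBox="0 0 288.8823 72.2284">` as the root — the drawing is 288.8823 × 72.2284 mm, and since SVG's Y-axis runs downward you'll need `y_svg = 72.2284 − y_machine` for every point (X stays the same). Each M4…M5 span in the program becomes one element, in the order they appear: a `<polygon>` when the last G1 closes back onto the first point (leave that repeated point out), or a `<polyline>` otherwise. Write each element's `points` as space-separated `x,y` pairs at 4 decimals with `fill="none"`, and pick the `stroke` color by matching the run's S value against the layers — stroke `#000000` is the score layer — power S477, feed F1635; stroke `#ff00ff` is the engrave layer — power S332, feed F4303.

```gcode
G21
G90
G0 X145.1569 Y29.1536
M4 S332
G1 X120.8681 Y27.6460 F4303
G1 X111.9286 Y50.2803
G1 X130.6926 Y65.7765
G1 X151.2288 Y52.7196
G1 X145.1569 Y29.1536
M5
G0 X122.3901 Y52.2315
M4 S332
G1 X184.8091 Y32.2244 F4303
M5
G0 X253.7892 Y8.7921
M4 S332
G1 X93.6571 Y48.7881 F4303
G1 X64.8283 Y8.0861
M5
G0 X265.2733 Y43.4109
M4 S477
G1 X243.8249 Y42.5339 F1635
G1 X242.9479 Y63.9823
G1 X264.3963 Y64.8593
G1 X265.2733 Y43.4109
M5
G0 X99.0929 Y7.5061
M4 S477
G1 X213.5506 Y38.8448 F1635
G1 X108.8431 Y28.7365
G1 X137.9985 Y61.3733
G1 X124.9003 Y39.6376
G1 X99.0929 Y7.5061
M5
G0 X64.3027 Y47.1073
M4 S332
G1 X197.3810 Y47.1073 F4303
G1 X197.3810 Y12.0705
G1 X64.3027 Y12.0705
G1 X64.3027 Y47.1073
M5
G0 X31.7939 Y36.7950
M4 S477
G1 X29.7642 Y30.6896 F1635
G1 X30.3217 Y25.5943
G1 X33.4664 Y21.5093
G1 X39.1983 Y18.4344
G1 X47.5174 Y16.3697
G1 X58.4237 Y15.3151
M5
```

<svg xmlns="http://www.w3.org/2000/svg" width="288.8823mm" height="72.2284mm" viewBox="0 0 288.8823 72.2284">
  <polygon points="145.1569,43.0748 120.8681,44.5824 111.9286,21.9481 130.6926,6.4519 151.2288,19.5088" fill="none" stroke="#ff00ff"/>
  <polyline points="122.3901,19.9969 184.8091,40.0040" fill="none" stroke="#ff00ff"/>
  <polyline points="253.7892,63.4363 93.6571,23.4403 64.8283,64.1423" fill="none" stroke="#ff00ff"/>
  <polygon points="265.2733,28.8175 243.8249,29.6945 242.9479,8.2461 264.3963,7.3691" fill="none" stroke="#000000"/>
  <polygon points="99.0929,64.7223 213.5506,33.3836 108.8431,43.4919 137.9985,10.8551 124.9003,32.5908" fill="none" stroke="#000000"/>
  <polygon points="64.3027,25.1211 197.3810,25.1211 197.3810,60.1579 64.3027,60.1579" fill="none" stroke="#ff00ff"/>
  <polyline points="31.7939,35.4334 29.7642,41.5388 30.3217,46.6341 33.4664,50.7191 39.1983,53.7940 47.5174,55.8587 58.4237,56.9133" fill="none" stroke="#000000"/>
</svg>

y_svg = 72.2284 − y_m.

[1] S332→`#ff00ff` (engrave); closed run; points: 145.1569,43.0748 120.8681,44.5824 111.9286,21.9481 130.6926,6.4519 151.2288,19.5088

[2] S332→`#ff00ff` (engrave); open run; points: 122.3901,19.9969 184.8091,40.0040

[3] S332→`#ff00ff` (engrave); open run; points: 253.7892,63.4363 93.6571,23.4403 64.8283,64.1423

[4] S477→`#000000` (score); closed run; points: 265.2733,28.8175 243.8249,29.6945 242.9479,8.2461 264.3963,7.3691

[5] S477→`#000000` (score); closed run; points: 99.0929,64.7223 213.5506,33.3836 108.8431,43.4919 137.9985,10.8551 124.9003,32.5908

[6] S332→`#ff00ff` (engrave); closed run; points: 64.3027,25.1211 197.3810,25.1211 197.3810,60.1579 64.3027,60.1579

[7] S477→`#000000` (score); open run; points: 31.7939,35.4334 29.7642,41.5388 30.3217,46.6341 33.4664,50.7191 39.1983,53.7940 47.5174,55.8587 58.4237,56.9133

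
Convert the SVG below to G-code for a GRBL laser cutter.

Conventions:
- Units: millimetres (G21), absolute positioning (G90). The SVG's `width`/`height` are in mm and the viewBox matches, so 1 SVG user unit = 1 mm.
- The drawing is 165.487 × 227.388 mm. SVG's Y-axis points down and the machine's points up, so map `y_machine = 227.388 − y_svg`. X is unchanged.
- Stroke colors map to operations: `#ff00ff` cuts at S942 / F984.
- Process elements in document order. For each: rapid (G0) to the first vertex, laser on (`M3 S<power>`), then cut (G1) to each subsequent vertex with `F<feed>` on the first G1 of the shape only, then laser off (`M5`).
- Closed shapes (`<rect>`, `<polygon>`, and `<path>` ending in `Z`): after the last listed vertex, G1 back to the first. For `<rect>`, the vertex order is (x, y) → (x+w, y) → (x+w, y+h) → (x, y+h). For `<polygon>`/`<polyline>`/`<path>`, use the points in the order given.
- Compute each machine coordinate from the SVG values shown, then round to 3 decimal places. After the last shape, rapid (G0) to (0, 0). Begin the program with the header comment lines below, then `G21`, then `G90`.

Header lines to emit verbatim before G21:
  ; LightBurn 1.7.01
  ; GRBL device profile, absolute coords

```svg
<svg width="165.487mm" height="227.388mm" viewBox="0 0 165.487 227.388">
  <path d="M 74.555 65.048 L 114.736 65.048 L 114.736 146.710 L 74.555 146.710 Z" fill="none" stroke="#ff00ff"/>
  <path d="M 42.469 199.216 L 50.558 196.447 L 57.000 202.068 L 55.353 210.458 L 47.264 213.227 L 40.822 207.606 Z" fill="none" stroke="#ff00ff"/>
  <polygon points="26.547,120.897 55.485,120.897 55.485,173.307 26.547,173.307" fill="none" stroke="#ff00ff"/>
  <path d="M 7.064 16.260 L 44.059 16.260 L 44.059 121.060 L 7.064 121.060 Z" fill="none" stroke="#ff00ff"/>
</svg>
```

; LightBurn 1.7.01
; GRBL device profile, absolute coords
G21
G90
G0 X74.555 Y162.340
M3 S942
G1 X114.736 Y162.340 F984
G1 X114.736 Y80.678
G1 X74.555 Y80.678
G1 X74.555 Y162.340
M5
G0 X42.469 Y28.172
M3 S942
G1 X50.558 Y30.941 F984
G1 X57.000 Y25.320
G1 X55.353 Y16.930
G1 X47.264 Y14.161
G1 X40.822 Y19.782
G1 X42.469 Y28.172
M5
G0 X26.547 Y106.491
M3 S942
G1 X55.485 Y106.491 F984
G1 X55.485 Y54.081
G1 X26.547 Y54.081
G1 X26.547 Y106.491
M5
G0 X7.064 Y211.128
M3 S942
G1 X44.059 Y211.128 F984
G1 X44.059 Y106.328
G1 X7.064 Y106.328
G1 X7.064 Y211.128
M5
G0 X0.000 Y0.000

Since the viewBox matches the mm dimensions, user units are millimetres directly. The only transform is the Y-flip y_m = 227.388 − y_svg.

Shape 1 is a rectangle drawn with `<path>`. Its stroke #ff00ff means cut at S942, F984. After flipping Y the toolpath is (74.555,162.340) → (114.736,162.340) → (114.736,80.678) → (74.555,80.678) → (74.555,162.340), returning to the start.

Shape 2 is a regular polygon drawn with `<path>`. Its stroke #ff00ff means cut at S942, F984. After flipping Y the toolpath is (42.469,28.172) → (50.558,30.941) → (57.000,25.320) → (55.353,16.930) → (47.264,14.161) → (40.822,19.782) → (42.469,28.172), returning to the start.

Shape 3 is a rectangle drawn with `<polygon>`. Its stroke #ff00ff means cut at S942, F984. After flipping Y the toolpath is (26.547,106.491) → (55.485,106.491) → (55.485,54.081) → (26.547,54.081) → (26.547,106.491), returning to the start.

Shape 4 is a rectangle drawn with `<path>`. Its stroke #ff00ff means cut at S942, F984. After flipping Y the toolpath is (7.064,211.128) → (44.059,211.128) → (44.059,106.328) → (7.064,106.328) → (7.064,211.128), returning to the start.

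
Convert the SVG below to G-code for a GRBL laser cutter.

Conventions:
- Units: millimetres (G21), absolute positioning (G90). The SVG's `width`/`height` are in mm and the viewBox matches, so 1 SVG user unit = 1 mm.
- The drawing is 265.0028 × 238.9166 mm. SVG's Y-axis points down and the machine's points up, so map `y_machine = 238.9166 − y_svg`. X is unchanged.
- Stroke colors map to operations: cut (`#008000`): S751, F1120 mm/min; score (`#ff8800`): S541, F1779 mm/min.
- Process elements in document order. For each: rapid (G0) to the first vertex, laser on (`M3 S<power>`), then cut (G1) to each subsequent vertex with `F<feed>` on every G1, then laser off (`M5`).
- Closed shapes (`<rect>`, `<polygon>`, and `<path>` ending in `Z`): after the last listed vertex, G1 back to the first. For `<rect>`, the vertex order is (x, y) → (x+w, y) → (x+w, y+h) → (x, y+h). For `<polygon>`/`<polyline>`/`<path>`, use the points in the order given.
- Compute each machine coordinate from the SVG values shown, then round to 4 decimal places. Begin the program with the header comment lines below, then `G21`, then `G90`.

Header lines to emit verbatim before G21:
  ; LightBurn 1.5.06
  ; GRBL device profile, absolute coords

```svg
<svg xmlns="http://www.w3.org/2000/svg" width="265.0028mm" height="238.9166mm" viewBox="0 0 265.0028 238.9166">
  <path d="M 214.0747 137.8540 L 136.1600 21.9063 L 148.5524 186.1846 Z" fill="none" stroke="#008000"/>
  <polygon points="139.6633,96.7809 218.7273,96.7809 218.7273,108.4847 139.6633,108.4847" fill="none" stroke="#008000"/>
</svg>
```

Since the viewBox matches the mm dimensions, user units are millimetres directly. The only transform is the Y-flip y_m = 238.9166 − y_svg.

Shape 1 is a closed polygon drawn with `<path>`. Its stroke #008000 means cut at S751, F1120. After flipping Y the toolpath is (214.0747,101.0626) → (136.1600,217.0103) → (148.5524,52.7320) → (214.0747,101.0626), returning to the start.

Shape 2 is a rectangle drawn with `<polygon>`. Its stroke #008000 means cut at S751, F1120. After flipping Y the toolpath is (139.6633,142.1357) → (218.7273,142.1357) → (218.7273,130.4319) → (139.6633,130.4319) → (139.6633,142.1357), returning to the start.

; LightBurn 1.5.06
; GRBL device profile, absolute coords
G21
G90
G0 X214.0747 Y101.0626
M3 S751
G1 X136.1600 Y217.0103 F1120
G1 X148.5524 Y52.7320 F1120
G1 X214.0747 Y101.0626 F1120
M5
G0 X139.6633 Y142.1357
M3 S751
G1 X218.7273 Y142.1357 F1120
G1 X218.7273 Y130.4319 F1120
G1 X139.6633 Y130.4319 F1120
G1 X139.6633 Y142.1357 F1120
M5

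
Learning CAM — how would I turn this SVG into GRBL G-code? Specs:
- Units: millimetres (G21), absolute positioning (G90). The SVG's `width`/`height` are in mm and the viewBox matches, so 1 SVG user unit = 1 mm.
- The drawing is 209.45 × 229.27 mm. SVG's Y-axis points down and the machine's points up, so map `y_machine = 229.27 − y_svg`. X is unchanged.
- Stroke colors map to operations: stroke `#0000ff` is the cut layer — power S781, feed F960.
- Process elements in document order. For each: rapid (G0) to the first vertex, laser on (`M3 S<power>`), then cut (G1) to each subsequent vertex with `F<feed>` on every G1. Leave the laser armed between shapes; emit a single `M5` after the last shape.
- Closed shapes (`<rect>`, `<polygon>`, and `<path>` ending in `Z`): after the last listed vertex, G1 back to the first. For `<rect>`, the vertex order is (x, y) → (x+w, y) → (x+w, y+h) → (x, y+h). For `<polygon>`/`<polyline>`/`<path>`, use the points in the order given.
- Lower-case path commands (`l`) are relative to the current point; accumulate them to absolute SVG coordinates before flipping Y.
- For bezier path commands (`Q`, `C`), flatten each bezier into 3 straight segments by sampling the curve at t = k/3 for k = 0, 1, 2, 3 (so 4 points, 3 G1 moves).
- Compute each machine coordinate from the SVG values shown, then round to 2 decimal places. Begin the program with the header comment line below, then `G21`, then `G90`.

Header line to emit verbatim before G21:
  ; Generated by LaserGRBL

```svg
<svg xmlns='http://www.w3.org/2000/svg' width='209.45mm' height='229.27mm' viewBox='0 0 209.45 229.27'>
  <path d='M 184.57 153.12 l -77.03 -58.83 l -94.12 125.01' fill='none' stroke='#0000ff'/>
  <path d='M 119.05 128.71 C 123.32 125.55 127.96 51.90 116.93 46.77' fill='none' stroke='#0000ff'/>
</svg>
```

; Generated by LaserGRBL
G21
G90
G0 X184.57 Y76.15
M3 S781
G1 X107.54 Y134.98 F960
G1 X13.42 Y9.97 F960
G0 X119.05 Y100.56
M3 S781
G1 X122.85 Y122.07 F960
G1 X123.33 Y159.68 F960
G1 X116.93 Y182.50 F960
M5

1 u = 1 mm; y_m = 229.27 − y.

[1] `<path>` open polyline, #0000ff→cut S781 F960: (184.57,76.15) → (107.54,134.98) → (13.42,9.97)

[2] `<path>` cubic bezier, #0000ff→cut S781 F960: (119.05,100.56) → (122.85,122.07) → (123.33,159.68) → (116.93,182.50)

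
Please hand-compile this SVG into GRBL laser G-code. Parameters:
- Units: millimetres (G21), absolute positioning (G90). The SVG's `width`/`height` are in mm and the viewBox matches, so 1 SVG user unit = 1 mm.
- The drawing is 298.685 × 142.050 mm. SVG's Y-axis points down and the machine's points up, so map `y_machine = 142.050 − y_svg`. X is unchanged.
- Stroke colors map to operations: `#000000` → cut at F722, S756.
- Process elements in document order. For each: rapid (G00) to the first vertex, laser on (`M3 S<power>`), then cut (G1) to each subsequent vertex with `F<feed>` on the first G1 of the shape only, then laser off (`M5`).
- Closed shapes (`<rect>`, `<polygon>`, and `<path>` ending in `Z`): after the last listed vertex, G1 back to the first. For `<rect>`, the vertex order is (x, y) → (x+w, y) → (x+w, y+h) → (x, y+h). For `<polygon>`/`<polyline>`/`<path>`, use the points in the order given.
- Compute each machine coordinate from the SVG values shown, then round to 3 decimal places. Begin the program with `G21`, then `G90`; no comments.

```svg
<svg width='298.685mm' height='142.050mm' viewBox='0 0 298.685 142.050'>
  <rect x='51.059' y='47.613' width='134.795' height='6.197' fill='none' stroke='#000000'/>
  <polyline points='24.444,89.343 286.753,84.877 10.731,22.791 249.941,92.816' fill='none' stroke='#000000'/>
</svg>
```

viewBox `0 0 298.685 142.050` with mm width/height → 1 unit = 1 mm. Flip: y_m = 142.050 − y_svg.

**Shape 1** — `<rect>` rectangle, stroke `#000000` → cut (S756, F722). Machine vertices: (51.059,94.437) → (185.854,94.437) → (185.854,88.240) → (51.059,88.240) → (51.059,94.437). Closed: final G1 returns to the first vertex.

**Shape 2** — `<polyline>` open polyline, stroke `#000000` → cut (S756, F722). Machine vertices: (24.444,52.707) → (286.753,57.173) → (10.731,119.259) → (249.941,49.234). Open path.

G21
G90
G00 X51.059 Y94.437
M3 S756
G1 X185.854 Y94.437 F722
G1 X185.854 Y88.240
G1 X51.059 Y88.240
G1 X51.059 Y94.437
M5
G00 X24.444 Y52.707
M3 S756
G1 X286.753 Y57.173 F722
G1 X10.731 Y119.259
G1 X249.941 Y49.234
M5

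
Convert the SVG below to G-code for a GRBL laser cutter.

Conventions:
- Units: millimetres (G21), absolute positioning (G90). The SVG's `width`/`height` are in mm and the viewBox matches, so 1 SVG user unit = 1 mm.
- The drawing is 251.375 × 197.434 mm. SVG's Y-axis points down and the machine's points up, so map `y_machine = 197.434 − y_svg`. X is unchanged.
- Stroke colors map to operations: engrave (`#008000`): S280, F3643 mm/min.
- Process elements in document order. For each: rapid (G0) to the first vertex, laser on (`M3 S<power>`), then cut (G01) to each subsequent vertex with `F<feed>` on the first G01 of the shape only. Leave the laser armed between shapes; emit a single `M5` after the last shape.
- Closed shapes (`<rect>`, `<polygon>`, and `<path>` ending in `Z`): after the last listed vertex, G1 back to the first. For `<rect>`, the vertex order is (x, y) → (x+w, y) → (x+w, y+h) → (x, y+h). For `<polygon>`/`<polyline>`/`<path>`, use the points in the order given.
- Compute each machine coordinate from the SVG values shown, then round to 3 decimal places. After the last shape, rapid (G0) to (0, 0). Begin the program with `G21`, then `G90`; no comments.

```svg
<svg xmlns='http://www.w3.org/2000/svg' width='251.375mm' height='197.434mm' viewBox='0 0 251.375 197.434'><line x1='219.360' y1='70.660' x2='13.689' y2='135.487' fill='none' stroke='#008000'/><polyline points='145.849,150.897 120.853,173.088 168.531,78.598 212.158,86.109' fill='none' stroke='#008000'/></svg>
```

viewBox `0 0 251.375 197.434` with mm width/height → 1 unit = 1 mm. Flip: y_m = 197.434 − y_svg.

**Shape 1** — `<line>` line segment, stroke `#008000` → engrave (S280, F3643). Machine vertices: (219.360,126.774) → (13.689,61.947). Open path.

**Shape 2** — `<polyline>` open polyline, stroke `#008000` → engrave (S280, F3643). Machine vertices: (145.849,46.537) → (120.853,24.346) → (168.531,118.836) → (212.158,111.325). Open path.

G21
G90
G0 X219.360 Y126.774
M3 S280
G01 X13.689 Y61.947 F3643
G0 X145.849 Y46.537
M3 S280
G01 X120.853 Y24.346 F3643
G01 X168.531 Y118.836
G01 X212.158 Y111.325
M5
G0 X0.000 Y0.000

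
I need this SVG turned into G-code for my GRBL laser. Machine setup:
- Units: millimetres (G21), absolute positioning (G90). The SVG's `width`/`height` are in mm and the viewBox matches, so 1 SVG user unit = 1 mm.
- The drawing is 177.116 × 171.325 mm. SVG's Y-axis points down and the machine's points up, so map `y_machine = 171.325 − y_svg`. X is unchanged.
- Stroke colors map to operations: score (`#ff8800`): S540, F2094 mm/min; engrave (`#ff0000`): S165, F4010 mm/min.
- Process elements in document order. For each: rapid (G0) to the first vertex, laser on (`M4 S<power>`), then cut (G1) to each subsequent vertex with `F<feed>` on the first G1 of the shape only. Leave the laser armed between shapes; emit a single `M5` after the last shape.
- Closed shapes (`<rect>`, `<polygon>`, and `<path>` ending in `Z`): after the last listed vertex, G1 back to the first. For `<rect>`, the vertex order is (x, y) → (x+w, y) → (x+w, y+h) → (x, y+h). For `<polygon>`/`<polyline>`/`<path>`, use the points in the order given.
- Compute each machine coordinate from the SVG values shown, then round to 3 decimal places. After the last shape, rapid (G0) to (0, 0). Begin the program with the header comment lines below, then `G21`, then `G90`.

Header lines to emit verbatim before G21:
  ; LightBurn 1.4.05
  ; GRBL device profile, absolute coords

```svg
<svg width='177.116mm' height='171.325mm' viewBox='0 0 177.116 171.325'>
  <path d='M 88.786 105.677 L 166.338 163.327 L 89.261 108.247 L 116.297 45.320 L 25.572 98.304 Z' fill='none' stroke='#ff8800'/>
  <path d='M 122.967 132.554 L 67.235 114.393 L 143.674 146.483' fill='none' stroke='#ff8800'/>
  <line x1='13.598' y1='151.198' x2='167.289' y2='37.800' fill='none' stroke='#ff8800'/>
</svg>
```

Since the viewBox matches the mm dimensions, user units are millimetres directly. The only transform is the Y-flip y_m = 171.325 − y_svg.

Shape 1 is a closed polygon drawn with `<path>`. Its stroke #ff8800 means score at S540, F2094. After flipping Y the toolpath is (88.786,65.648) → (166.338,7.998) → (89.261,63.078) → (116.297,126.005) → (25.572,73.021) → (88.786,65.648), returning to the start.

Shape 2 is a open polyline drawn with `<path>`. Its stroke #ff8800 means score at S540, F2094. After flipping Y the toolpath is (122.967,38.771) → (67.235,56.932) → (143.674,24.842).

Shape 3 is a line segment drawn with `<line>`. Its stroke #ff8800 means score at S540, F2094. After flipping Y the toolpath is (13.598,20.127) → (167.289,133.525).

; LightBurn 1.4.05
; GRBL device profile, absolute coords
G21
G90
G0 X88.786 Y65.648
M4 S540
G1 X166.338 Y7.998 F2094
G1 X89.261 Y63.078
G1 X116.297 Y126.005
G1 X25.572 Y73.021
G1 X88.786 Y65.648
G0 X122.967 Y38.771
M4 S540
G1 X67.235 Y56.932 F2094
G1 X143.674 Y24.842
G0 X13.598 Y20.127
M4 S540
G1 X167.289 Y133.525 F2094
M5
G0 X0.000 Y0.000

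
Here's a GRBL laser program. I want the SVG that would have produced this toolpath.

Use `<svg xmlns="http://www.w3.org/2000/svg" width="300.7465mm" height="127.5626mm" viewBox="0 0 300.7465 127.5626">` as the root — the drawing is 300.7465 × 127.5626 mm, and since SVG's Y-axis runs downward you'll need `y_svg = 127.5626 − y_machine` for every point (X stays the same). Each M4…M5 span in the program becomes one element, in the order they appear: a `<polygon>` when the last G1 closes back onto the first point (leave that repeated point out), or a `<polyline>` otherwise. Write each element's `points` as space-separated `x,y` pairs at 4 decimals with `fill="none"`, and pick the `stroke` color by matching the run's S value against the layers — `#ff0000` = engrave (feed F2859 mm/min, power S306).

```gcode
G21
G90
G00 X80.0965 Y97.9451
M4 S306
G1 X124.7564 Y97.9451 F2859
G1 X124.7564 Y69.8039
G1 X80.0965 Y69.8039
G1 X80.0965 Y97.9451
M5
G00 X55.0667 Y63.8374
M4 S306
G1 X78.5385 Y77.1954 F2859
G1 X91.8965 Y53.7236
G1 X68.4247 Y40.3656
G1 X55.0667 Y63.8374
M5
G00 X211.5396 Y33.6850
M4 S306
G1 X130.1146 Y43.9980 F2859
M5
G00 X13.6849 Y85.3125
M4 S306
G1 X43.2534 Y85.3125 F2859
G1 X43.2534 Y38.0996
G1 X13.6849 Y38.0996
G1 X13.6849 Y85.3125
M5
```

Machine Y-up, SVG Y-down with viewBox height 127.5626, so y_svg = 127.5626 − y_machine; X carries over. Every run uses S306, so all elements get stroke `#ff0000` (engrave).

Run 1: The run returns to its start, so emit a `<polygon>` with points (Y-flipped): 80.0965,29.6175 124.7564,29.6175 124.7564,57.7587 80.0965,57.7587.

Run 2: The run returns to its start, so emit a `<polygon>` with points (Y-flipped): 55.0667,63.7252 78.5385,50.3672 91.8965,73.8390 68.4247,87.1970.

Run 3: The run is open, so emit a `<polyline>` with points (Y-flipped): 211.5396,93.8776 130.1146,83.5646.

Run 4: The run returns to its start, so emit a `<polygon>` with points (Y-flipped): 13.6849,42.2501 43.2534,42.2501 43.2534,89.4630 13.6849,89.4630.

<svg xmlns="http://www.w3.org/2000/svg" width="300.7465mm" height="127.5626mm" viewBox="0 0 300.7465 127.5626">
  <polygon points="80.0965,29.6175 124.7564,29.6175 124.7564,57.7587 80.0965,57.7587" fill="none" stroke="#ff0000"/>
  <polygon points="55.0667,63.7252 78.5385,50.3672 91.8965,73.8390 68.4247,87.1970" fill="none" stroke="#ff0000"/>
  <polyline points="211.5396,93.8776 130.1146,83.5646" fill="none" stroke="#ff0000"/>
  <polygon points="13.6849,42.2501 43.2534,42.2501 43.2534,89.4630 13.6849,89.4630" fill="none" stroke="#ff0000"/>
</svg>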